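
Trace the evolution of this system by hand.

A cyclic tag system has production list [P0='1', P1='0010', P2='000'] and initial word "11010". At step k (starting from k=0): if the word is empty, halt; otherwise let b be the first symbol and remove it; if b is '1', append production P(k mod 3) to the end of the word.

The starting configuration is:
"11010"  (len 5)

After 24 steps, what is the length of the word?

4

[0] "11010"  (len 5)
[1] "10101"  (len 5)
[2] "01010010"  (len 8)
[3] "1010010"  (len 7)
[4] "0100101"  (len 7)
[5] "100101"  (len 6)
[6] "00101000"  (len 8)
[7] "0101000"  (len 7)
[8] "101000"  (len 6)
[9] "01000000"  (len 8)
[10] "1000000"  (len 7)
[11] "0000000010"  (len 10)
[12] "000000010"  (len 9)
[13] "00000010"  (len 8)
[14] "0000010"  (len 7)
[15] "000010"  (len 6)
[16] "00010"  (len 5)
[17] "0010"  (len 4)
[18] "010"  (len 3)
[19] "10"  (len 2)
[20] "00010"  (len 5)
[21] "0010"  (len 4)
[22] "010"  (len 3)
[23] "10"  (len 2)
[24] "0000"  (len 4)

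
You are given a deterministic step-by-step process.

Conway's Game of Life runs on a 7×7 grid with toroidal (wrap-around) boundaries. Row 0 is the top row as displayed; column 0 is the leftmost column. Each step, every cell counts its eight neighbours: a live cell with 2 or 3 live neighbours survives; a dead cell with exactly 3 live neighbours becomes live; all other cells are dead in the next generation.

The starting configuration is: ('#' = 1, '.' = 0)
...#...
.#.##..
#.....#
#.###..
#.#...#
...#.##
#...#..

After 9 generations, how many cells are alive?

step 0: ...#...
.#.##..
#.....#
#.###..
#.#...#
...#.##
#...#..
step 1: ..##...
#.###..
#....##
..##.#.
#.#....
.#.###.
...####
step 2: .#....#
#.#.##.
#....#.
#.####.
.....##
##.....
......#
step 3: .#....#
#...##.
#.#....
##.#...
..##.#.
#....#.
.#....#
step 4: .#....#
#....#.
#.###..
#..##.#
#.##...
###.##.
.#...##
step 5: .#.....
#.####.
#.#....
#....##
.......
....##.
....#..
step 6: .##..#.
#.###.#
#.#....
##....#
....#..
....##.
....##.
step 7: ###....
#...###
..#..#.
##....#
#...#.#
...#...
...#..#
step 8: .####..
#.####.
....#..
.#.....
.#...##
#..####
##.#...
step 9: .....##
.....#.
.##.##.
#....#.
.##....
...#...
.......

12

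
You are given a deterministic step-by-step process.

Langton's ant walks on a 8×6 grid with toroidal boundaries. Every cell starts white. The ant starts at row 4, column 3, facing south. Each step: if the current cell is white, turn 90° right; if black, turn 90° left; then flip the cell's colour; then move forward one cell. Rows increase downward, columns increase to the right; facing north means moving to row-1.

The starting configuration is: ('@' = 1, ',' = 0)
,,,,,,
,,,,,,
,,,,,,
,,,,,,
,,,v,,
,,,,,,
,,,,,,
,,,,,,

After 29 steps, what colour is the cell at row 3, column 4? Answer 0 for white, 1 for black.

1

gen 0: ,,,,,,
,,,,,,
,,,,,,
,,,,,,
,,,v,,
,,,,,,
,,,,,,
,,,,,,
gen 1: ,,,,,,
,,,,,,
,,,,,,
,,,,,,
,,<@,,
,,,,,,
,,,,,,
,,,,,,
gen 2: ,,,,,,
,,,,,,
,,,,,,
,,^,,,
,,@@,,
,,,,,,
,,,,,,
,,,,,,
gen 3: ,,,,,,
,,,,,,
,,,,,,
,,@>,,
,,@@,,
,,,,,,
,,,,,,
,,,,,,
gen 4: ,,,,,,
,,,,,,
,,,,,,
,,@@,,
,,@v,,
,,,,,,
,,,,,,
,,,,,,
gen 5: ,,,,,,
,,,,,,
,,,,,,
,,@@,,
,,@,>,
,,,,,,
,,,,,,
,,,,,,
gen 6: ,,,,,,
,,,,,,
,,,,,,
,,@@,,
,,@,@,
,,,,v,
,,,,,,
,,,,,,
gen 7: ,,,,,,
,,,,,,
,,,,,,
,,@@,,
,,@,@,
,,,<@,
,,,,,,
,,,,,,
gen 8: ,,,,,,
,,,,,,
,,,,,,
,,@@,,
,,@^@,
,,,@@,
,,,,,,
,,,,,,
gen 9: ,,,,,,
,,,,,,
,,,,,,
,,@@,,
,,@@>,
,,,@@,
,,,,,,
,,,,,,
gen 10: ,,,,,,
,,,,,,
,,,,,,
,,@@^,
,,@@,,
,,,@@,
,,,,,,
,,,,,,
gen 11: ,,,,,,
,,,,,,
,,,,,,
,,@@@>
,,@@,,
,,,@@,
,,,,,,
,,,,,,
gen 12: ,,,,,,
,,,,,,
,,,,,,
,,@@@@
,,@@,v
,,,@@,
,,,,,,
,,,,,,
gen 13: ,,,,,,
,,,,,,
,,,,,,
,,@@@@
,,@@<@
,,,@@,
,,,,,,
,,,,,,
gen 14: ,,,,,,
,,,,,,
,,,,,,
,,@@^@
,,@@@@
,,,@@,
,,,,,,
,,,,,,
gen 15: ,,,,,,
,,,,,,
,,,,,,
,,@<,@
,,@@@@
,,,@@,
,,,,,,
,,,,,,
gen 16: ,,,,,,
,,,,,,
,,,,,,
,,@,,@
,,@v@@
,,,@@,
,,,,,,
,,,,,,
gen 17: ,,,,,,
,,,,,,
,,,,,,
,,@,,@
,,@,>@
,,,@@,
,,,,,,
,,,,,,
gen 18: ,,,,,,
,,,,,,
,,,,,,
,,@,^@
,,@,,@
,,,@@,
,,,,,,
,,,,,,
gen 19: ,,,,,,
,,,,,,
,,,,,,
,,@,@>
,,@,,@
,,,@@,
,,,,,,
,,,,,,
gen 20: ,,,,,,
,,,,,,
,,,,,^
,,@,@,
,,@,,@
,,,@@,
,,,,,,
,,,,,,
gen 21: ,,,,,,
,,,,,,
>,,,,@
,,@,@,
,,@,,@
,,,@@,
,,,,,,
,,,,,,
gen 22: ,,,,,,
,,,,,,
@,,,,@
v,@,@,
,,@,,@
,,,@@,
,,,,,,
,,,,,,
gen 23: ,,,,,,
,,,,,,
@,,,,@
@,@,@<
,,@,,@
,,,@@,
,,,,,,
,,,,,,
gen 24: ,,,,,,
,,,,,,
@,,,,^
@,@,@@
,,@,,@
,,,@@,
,,,,,,
,,,,,,
gen 25: ,,,,,,
,,,,,,
@,,,<,
@,@,@@
,,@,,@
,,,@@,
,,,,,,
,,,,,,
gen 26: ,,,,,,
,,,,^,
@,,,@,
@,@,@@
,,@,,@
,,,@@,
,,,,,,
,,,,,,
gen 27: ,,,,,,
,,,,@>
@,,,@,
@,@,@@
,,@,,@
,,,@@,
,,,,,,
,,,,,,
gen 28: ,,,,,,
,,,,@@
@,,,@v
@,@,@@
,,@,,@
,,,@@,
,,,,,,
,,,,,,
gen 29: ,,,,,,
,,,,@@
@,,,<@
@,@,@@
,,@,,@
,,,@@,
,,,,,,
,,,,,,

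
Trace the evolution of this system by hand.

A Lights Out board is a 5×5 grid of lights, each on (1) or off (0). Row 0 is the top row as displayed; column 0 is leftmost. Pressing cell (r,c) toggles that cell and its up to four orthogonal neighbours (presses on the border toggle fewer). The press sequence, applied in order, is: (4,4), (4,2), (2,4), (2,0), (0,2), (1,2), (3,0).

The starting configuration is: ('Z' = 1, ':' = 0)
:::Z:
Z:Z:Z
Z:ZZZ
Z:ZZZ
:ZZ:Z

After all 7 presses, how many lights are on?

11

t=0: :::Z:
Z:Z:Z
Z:ZZZ
Z:ZZZ
:ZZ:Z
t=1: :::Z:
Z:Z:Z
Z:ZZZ
Z:ZZ:
:ZZZ:
t=2: :::Z:
Z:Z:Z
Z:ZZZ
Z::Z:
:::::
t=3: :::Z:
Z:Z::
Z:Z::
Z::ZZ
:::::
t=4: :::Z:
::Z::
:ZZ::
:::ZZ
:::::
t=5: :ZZ::
:::::
:ZZ::
:::ZZ
:::::
t=6: :Z:::
:ZZZ:
:Z:::
:::ZZ
:::::
t=7: :Z:::
:ZZZ:
ZZ:::
ZZ:ZZ
Z::::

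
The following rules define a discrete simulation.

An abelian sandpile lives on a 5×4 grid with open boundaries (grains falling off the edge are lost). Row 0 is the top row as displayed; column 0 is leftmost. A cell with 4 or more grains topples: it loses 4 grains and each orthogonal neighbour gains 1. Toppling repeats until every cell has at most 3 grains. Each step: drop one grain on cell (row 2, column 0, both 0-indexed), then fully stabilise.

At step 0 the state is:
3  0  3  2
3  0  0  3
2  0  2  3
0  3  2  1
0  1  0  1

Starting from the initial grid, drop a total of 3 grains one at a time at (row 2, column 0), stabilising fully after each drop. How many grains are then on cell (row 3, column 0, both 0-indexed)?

gen 0: 3  0  3  2
3  0  0  3
2  0  2  3
0  3  2  1
0  1  0  1
gen 1: 3  0  3  2
3  0  0  3
3  0  2  3
0  3  2  1
0  1  0  1
gen 2: 0  1  3  2
1  1  0  3
1  1  2  3
1  3  2  1
0  1  0  1
gen 3: 0  1  3  2
1  1  0  3
2  1  2  3
1  3  2  1
0  1  0  1

1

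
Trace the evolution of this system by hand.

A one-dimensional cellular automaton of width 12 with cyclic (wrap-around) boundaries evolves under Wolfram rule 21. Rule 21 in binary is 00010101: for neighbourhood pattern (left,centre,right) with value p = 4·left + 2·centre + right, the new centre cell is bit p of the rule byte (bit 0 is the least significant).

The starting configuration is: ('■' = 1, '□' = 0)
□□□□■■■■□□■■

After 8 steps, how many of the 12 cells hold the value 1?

gen 0: □□□□■■■■□□■■
gen 1: ■■■□□□□□■□□□
gen 2: □□□■■■■□■■■□
gen 3: ■■□□□□□□□□□■
gen 4: □□■■■■■■■■□□
gen 5: ■□□□□□□□□□■■
gen 6: □■■■■■■■■□□□
gen 7: □□□□□□□□□■■■
gen 8: ■■■■■■■■□□□□

8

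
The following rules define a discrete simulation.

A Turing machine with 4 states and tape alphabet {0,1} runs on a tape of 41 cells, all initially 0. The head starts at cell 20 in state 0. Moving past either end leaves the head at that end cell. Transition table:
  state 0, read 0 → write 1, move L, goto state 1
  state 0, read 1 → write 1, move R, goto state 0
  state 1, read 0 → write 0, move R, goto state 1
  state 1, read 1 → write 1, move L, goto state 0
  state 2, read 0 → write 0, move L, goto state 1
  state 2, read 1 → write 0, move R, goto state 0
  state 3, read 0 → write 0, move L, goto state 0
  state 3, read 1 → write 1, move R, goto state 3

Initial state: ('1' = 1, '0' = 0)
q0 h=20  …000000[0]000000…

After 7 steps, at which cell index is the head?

17

k=0  q0 h=20  …000000[0]000000…
k=1  q1 h=19  …000000[0]100000…
k=2  q1 h=20  …000000[1]000000…
k=3  q0 h=19  …000000[0]100000…
k=4  q1 h=18  …000000[0]110000…
k=5  q1 h=19  …000000[1]100000…
k=6  q0 h=18  …000000[0]110000…
k=7  q1 h=17  …000000[0]111000…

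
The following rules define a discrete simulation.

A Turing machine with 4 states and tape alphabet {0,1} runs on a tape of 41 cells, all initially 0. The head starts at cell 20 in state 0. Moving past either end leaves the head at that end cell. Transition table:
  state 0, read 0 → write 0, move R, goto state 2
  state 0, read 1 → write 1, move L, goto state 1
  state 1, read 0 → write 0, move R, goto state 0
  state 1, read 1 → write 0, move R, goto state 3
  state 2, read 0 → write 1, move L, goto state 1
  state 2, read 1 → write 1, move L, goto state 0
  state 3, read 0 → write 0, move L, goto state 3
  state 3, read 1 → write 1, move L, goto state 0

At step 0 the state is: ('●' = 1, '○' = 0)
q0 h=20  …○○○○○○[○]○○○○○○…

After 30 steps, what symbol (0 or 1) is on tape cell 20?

step 0: q0 h=20  …○○○○○○[○]○○○○○○…
step 1: q2 h=21  …○○○○○○[○]○○○○○○…
step 2: q1 h=20  …○○○○○○[○]●○○○○○…
step 3: q0 h=21  …○○○○○○[●]○○○○○○…
step 4: q1 h=20  …○○○○○○[○]●○○○○○…
step 5: q0 h=21  …○○○○○○[●]○○○○○○…
step 6: q1 h=20  …○○○○○○[○]●○○○○○…
step 7: q0 h=21  …○○○○○○[●]○○○○○○…
step 8: q1 h=20  …○○○○○○[○]●○○○○○…
step 9: q0 h=21  …○○○○○○[●]○○○○○○…
step 10: q1 h=20  …○○○○○○[○]●○○○○○…
step 11: q0 h=21  …○○○○○○[●]○○○○○○…
step 12: q1 h=20  …○○○○○○[○]●○○○○○…
step 13: q0 h=21  …○○○○○○[●]○○○○○○…
step 14: q1 h=20  …○○○○○○[○]●○○○○○…
step 15: q0 h=21  …○○○○○○[●]○○○○○○…
step 16: q1 h=20  …○○○○○○[○]●○○○○○…
step 17: q0 h=21  …○○○○○○[●]○○○○○○…
step 18: q1 h=20  …○○○○○○[○]●○○○○○…
step 19: q0 h=21  …○○○○○○[●]○○○○○○…
step 20: q1 h=20  …○○○○○○[○]●○○○○○…
step 21: q0 h=21  …○○○○○○[●]○○○○○○…
step 22: q1 h=20  …○○○○○○[○]●○○○○○…
step 23: q0 h=21  …○○○○○○[●]○○○○○○…
step 24: q1 h=20  …○○○○○○[○]●○○○○○…
step 25: q0 h=21  …○○○○○○[●]○○○○○○…
step 26: q1 h=20  …○○○○○○[○]●○○○○○…
step 27: q0 h=21  …○○○○○○[●]○○○○○○…
step 28: q1 h=20  …○○○○○○[○]●○○○○○…
step 29: q0 h=21  …○○○○○○[●]○○○○○○…
step 30: q1 h=20  …○○○○○○[○]●○○○○○…

0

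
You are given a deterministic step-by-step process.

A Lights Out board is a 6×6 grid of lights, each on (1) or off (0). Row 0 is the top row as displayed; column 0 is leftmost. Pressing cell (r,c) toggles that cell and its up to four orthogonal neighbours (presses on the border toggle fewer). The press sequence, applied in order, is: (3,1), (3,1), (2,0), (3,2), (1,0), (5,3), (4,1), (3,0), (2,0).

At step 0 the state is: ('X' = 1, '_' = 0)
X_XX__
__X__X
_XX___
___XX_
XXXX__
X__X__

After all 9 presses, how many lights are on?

0) X_XX__
__X__X
_XX___
___XX_
XXXX__
X__X__
1) X_XX__
__X__X
__X___
XXXXX_
X_XX__
X__X__
2) X_XX__
__X__X
_XX___
___XX_
XXXX__
X__X__
3) X_XX__
X_X__X
X_X___
X__XX_
XXXX__
X__X__
4) X_XX__
X_X__X
X_____
XXX_X_
XX_X__
X__X__
5) __XX__
_XX__X
______
XXX_X_
XX_X__
X__X__
6) __XX__
_XX__X
______
XXX_X_
XX____
X_X_X_
7) __XX__
_XX__X
______
X_X_X_
__X___
XXX_X_
8) __XX__
_XX__X
X_____
_XX_X_
X_X___
XXX_X_
9) __XX__
XXX__X
_X____
XXX_X_
X_X___
XXX_X_

17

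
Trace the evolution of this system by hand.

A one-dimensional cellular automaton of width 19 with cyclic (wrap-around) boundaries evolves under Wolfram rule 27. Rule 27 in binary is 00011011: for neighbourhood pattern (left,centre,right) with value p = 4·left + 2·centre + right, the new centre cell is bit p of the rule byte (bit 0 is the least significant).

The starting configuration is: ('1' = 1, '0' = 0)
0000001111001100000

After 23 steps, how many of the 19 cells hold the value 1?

k=0  0000001111001100000
k=1  1111111000111011111
k=2  0000000111100010000
k=3  1111111100011101111
k=4  0000000011110001000
k=5  1111111110001110111
k=6  0000000001111000100
k=7  1111111111000111011
k=8  0000000000111100010
k=9  1111111111100011101
k=10  0000000000011110001
k=11  1111111111110001110
k=12  1000000000001111000
k=13  0111111111111000111
k=14  0100000000000111100
k=15  1011111111111100011
k=16  0010000000000011110
k=17  1101111111111110001
k=18  0001000000000001111
k=19  1110111111111111000
k=20  1000100000000000111
k=21  0111011111111111100
k=22  1100010000000000011
k=23  0011101111111111110

15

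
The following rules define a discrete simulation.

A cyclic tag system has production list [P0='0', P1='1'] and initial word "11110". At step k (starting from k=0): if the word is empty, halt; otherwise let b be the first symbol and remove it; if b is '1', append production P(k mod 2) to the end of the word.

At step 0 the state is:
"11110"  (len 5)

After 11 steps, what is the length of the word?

t=0: "11110"  (len 5)
t=1: "11100"  (len 5)
t=2: "11001"  (len 5)
t=3: "10010"  (len 5)
t=4: "00101"  (len 5)
t=5: "0101"  (len 4)
t=6: "101"  (len 3)
t=7: "010"  (len 3)
t=8: "10"  (len 2)
t=9: "00"  (len 2)
t=10: "0"  (len 1)
t=11: (halted — word empty)

0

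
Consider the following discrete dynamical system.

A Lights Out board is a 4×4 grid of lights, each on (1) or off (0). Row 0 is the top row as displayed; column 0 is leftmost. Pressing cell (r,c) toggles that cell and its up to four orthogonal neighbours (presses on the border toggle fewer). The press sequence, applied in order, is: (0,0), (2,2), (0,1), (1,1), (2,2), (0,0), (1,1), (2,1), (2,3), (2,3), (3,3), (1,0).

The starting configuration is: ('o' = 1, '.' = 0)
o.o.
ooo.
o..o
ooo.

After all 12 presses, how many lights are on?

t=0: o.o.
ooo.
o..o
ooo.
t=1: .oo.
.oo.
o..o
ooo.
t=2: .oo.
.o..
ooo.
oo..
t=3: o...
....
ooo.
oo..
t=4: oo..
ooo.
o.o.
oo..
t=5: oo..
oo..
oo.o
ooo.
t=6: ....
.o..
oo.o
ooo.
t=7: .o..
o.o.
o..o
ooo.
t=8: .o..
ooo.
.ooo
o.o.
t=9: .o..
oooo
.o..
o.oo
t=10: .o..
ooo.
.ooo
o.o.
t=11: .o..
ooo.
.oo.
o..o
t=12: oo..
..o.
ooo.
o..o

8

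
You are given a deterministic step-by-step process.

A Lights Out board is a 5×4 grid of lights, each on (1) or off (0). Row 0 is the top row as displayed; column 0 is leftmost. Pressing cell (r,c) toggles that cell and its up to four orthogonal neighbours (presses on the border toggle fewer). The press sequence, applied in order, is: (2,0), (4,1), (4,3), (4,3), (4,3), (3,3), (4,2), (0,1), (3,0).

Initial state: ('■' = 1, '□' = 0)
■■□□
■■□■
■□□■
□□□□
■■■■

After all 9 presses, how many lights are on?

gen 0: ■■□□
■■□■
■□□■
□□□□
■■■■
gen 1: ■■□□
□■□■
□■□■
■□□□
■■■■
gen 2: ■■□□
□■□■
□■□■
■■□□
□□□■
gen 3: ■■□□
□■□■
□■□■
■■□■
□□■□
gen 4: ■■□□
□■□■
□■□■
■■□□
□□□■
gen 5: ■■□□
□■□■
□■□■
■■□■
□□■□
gen 6: ■■□□
□■□■
□■□□
■■■□
□□■■
gen 7: ■■□□
□■□■
□■□□
■■□□
□■□□
gen 8: □□■□
□□□■
□■□□
■■□□
□■□□
gen 9: □□■□
□□□■
■■□□
□□□□
■■□□

6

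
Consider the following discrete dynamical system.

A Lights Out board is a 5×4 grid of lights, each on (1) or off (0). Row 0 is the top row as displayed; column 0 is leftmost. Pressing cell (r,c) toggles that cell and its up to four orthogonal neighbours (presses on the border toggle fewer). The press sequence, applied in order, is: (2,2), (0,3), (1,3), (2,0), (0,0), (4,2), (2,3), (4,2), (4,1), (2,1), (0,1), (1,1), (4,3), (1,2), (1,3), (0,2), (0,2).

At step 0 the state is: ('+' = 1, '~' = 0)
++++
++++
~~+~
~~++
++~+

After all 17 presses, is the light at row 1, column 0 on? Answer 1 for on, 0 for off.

0

[0] ++++
++++
~~+~
~~++
++~+
[1] ++++
++~+
~+~+
~~~+
++~+
[2] ++~~
++~~
~+~+
~~~+
++~+
[3] ++~+
++++
~+~~
~~~+
++~+
[4] ++~+
~+++
+~~~
+~~+
++~+
[5] ~~~+
++++
+~~~
+~~+
++~+
[6] ~~~+
++++
+~~~
+~++
+~+~
[7] ~~~+
+++~
+~++
+~+~
+~+~
[8] ~~~+
+++~
+~++
+~~~
++~+
[9] ~~~+
+++~
+~++
++~~
~~++
[10] ~~~+
+~+~
~+~+
+~~~
~~++
[11] ++++
+++~
~+~+
+~~~
~~++
[12] +~++
~~~~
~~~+
+~~~
~~++
[13] +~++
~~~~
~~~+
+~~+
~~~~
[14] +~~+
~+++
~~++
+~~+
~~~~
[15] +~~~
~+~~
~~+~
+~~+
~~~~
[16] ++++
~++~
~~+~
+~~+
~~~~
[17] +~~~
~+~~
~~+~
+~~+
~~~~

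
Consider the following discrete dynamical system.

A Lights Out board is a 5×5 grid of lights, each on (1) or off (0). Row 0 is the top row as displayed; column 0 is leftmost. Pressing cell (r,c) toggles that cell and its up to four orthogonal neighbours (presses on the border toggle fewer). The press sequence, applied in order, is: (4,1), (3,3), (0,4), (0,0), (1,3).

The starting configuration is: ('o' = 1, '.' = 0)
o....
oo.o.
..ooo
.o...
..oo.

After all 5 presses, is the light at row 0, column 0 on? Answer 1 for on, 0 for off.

k=0  o....
oo.o.
..ooo
.o...
..oo.
k=1  o....
oo.o.
..ooo
.....
oo.o.
k=2  o....
oo.o.
..o.o
..ooo
oo...
k=3  o..oo
oo.oo
..o.o
..ooo
oo...
k=4  .o.oo
.o.oo
..o.o
..ooo
oo...
k=5  .o..o
.oo..
..ooo
..ooo
oo...

0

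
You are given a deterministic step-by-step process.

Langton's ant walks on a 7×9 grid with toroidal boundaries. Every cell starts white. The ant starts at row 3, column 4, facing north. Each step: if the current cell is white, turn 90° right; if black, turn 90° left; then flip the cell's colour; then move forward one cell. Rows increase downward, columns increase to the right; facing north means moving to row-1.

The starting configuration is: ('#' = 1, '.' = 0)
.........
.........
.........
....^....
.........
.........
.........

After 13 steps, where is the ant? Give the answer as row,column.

3,3

step 0: .........
.........
.........
....^....
.........
.........
.........
step 1: .........
.........
.........
....#>...
.........
.........
.........
step 2: .........
.........
.........
....##...
.....v...
.........
.........
step 3: .........
.........
.........
....##...
....<#...
.........
.........
step 4: .........
.........
.........
....^#...
....##...
.........
.........
step 5: .........
.........
.........
...<.#...
....##...
.........
.........
step 6: .........
.........
...^.....
...#.#...
....##...
.........
.........
step 7: .........
.........
...#>....
...#.#...
....##...
.........
.........
step 8: .........
.........
...##....
...#v#...
....##...
.........
.........
step 9: .........
.........
...##....
...<##...
....##...
.........
.........
step 10: .........
.........
...##....
....##...
...v##...
.........
.........
step 11: .........
.........
...##....
....##...
..<###...
.........
.........
step 12: .........
.........
...##....
..^.##...
..####...
.........
.........
step 13: .........
.........
...##....
..#>##...
..####...
.........
.........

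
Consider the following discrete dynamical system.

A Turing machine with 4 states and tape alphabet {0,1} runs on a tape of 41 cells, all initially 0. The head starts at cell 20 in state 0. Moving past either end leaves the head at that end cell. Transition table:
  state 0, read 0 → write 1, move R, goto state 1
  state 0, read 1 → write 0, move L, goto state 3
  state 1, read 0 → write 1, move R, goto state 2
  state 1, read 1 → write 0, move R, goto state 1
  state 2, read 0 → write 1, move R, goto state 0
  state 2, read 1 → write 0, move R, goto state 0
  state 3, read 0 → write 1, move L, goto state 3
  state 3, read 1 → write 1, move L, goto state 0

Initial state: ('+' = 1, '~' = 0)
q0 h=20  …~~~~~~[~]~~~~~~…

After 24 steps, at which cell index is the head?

37

0) q0 h=20  …~~~~~~[~]~~~~~~…
1) q1 h=21  …~~~~~+[~]~~~~~~…
2) q2 h=22  …~~~~++[~]~~~~~~…
3) q0 h=23  …~~~+++[~]~~~~~~…
4) q1 h=24  …~~++++[~]~~~~~~…
5) q2 h=25  …~+++++[~]~~~~~~…
6) q0 h=26  …++++++[~]~~~~~~…
7) q1 h=27  …++++++[~]~~~~~~…
8) q2 h=28  …++++++[~]~~~~~~…
9) q0 h=29  …++++++[~]~~~~~~…
10) q1 h=30  …++++++[~]~~~~~~…
11) q2 h=31  …++++++[~]~~~~~~…
12) q0 h=32  …++++++[~]~~~~~~…
13) q1 h=33  …++++++[~]~~~~~~…
14) q2 h=34  …++++++[~]~~~~~~|
15) q0 h=35  …++++++[~]~~~~~|
16) q1 h=36  …++++++[~]~~~~|
17) q2 h=37  …++++++[~]~~~|
18) q0 h=38  …++++++[~]~~|
19) q1 h=39  …++++++[~]~|
20) q2 h=40  …++++++[~]|
21) q0 h=40  …++++++[+]|
22) q3 h=39  …++++++[+]~|
23) q0 h=38  …++++++[+]+~|
24) q3 h=37  …++++++[+]~+~|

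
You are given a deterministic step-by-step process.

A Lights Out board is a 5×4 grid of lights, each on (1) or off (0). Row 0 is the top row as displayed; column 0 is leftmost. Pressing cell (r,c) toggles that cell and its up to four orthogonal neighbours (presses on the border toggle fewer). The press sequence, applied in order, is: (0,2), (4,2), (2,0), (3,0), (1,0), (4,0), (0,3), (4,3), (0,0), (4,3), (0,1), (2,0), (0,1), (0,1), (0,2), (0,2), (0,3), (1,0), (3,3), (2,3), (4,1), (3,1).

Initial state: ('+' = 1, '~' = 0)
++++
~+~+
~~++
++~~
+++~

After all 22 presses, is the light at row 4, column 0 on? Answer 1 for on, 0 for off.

k=0  ++++
~+~+
~~++
++~~
+++~
k=1  +~~~
~+++
~~++
++~~
+++~
k=2  +~~~
~+++
~~++
+++~
+~~+
k=3  +~~~
++++
++++
~++~
+~~+
k=4  +~~~
++++
~+++
+~+~
~~~+
k=5  ~~~~
~~++
++++
+~+~
~~~+
k=6  ~~~~
~~++
++++
~~+~
++~+
k=7  ~~++
~~+~
++++
~~+~
++~+
k=8  ~~++
~~+~
++++
~~++
+++~
k=9  ++++
+~+~
++++
~~++
+++~
k=10  ++++
+~+~
++++
~~+~
++~+
k=11  ~~~+
+++~
++++
~~+~
++~+
k=12  ~~~+
~++~
~~++
+~+~
++~+
k=13  ++++
~~+~
~~++
+~+~
++~+
k=14  ~~~+
~++~
~~++
+~+~
++~+
k=15  ~++~
~+~~
~~++
+~+~
++~+
k=16  ~~~+
~++~
~~++
+~+~
++~+
k=17  ~~+~
~+++
~~++
+~+~
++~+
k=18  +~+~
+~++
+~++
+~+~
++~+
k=19  +~+~
+~++
+~+~
+~~+
++~~
k=20  +~+~
+~+~
+~~+
+~~~
++~~
k=21  +~+~
+~+~
+~~+
++~~
~~+~
k=22  +~+~
+~+~
++~+
~~+~
~++~

0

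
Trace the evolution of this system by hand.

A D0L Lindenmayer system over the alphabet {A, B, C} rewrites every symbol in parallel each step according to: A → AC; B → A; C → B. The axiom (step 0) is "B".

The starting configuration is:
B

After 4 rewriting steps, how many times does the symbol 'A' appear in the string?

2

k=0  B
k=1  A
k=2  AC
k=3  ACB
k=4  ACBA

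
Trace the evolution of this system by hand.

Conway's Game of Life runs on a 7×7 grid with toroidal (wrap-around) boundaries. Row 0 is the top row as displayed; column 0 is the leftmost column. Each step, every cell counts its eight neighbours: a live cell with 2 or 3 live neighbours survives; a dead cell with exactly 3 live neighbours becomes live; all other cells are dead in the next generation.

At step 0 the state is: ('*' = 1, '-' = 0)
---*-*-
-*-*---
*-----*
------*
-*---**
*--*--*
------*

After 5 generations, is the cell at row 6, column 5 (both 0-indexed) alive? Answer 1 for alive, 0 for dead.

gen 0: ---*-*-
-*-*---
*-----*
------*
-*---**
*--*--*
------*
gen 1: --*-*--
*-*-*-*
*-----*
-------
-----*-
-------
*---***
gen 2: ----*--
*-----*
**---**
------*
-------
----*--
---****
gen 3: *--**--
-*-----
-*---*-
-----**
-------
---**--
---*---
gen 4: --***--
***-*--
*----**
-----**
----**-
---**--
--*----
gen 5: ----*--
*-*-*--
----*--
*------
---*--*
---***-
--*----

0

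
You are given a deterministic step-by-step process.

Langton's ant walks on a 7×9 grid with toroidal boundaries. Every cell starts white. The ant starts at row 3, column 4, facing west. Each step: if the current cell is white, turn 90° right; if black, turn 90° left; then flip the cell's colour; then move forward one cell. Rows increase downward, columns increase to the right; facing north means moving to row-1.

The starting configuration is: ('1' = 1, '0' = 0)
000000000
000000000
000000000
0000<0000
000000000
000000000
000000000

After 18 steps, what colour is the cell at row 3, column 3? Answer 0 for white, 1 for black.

1

gen 0: 000000000
000000000
000000000
0000<0000
000000000
000000000
000000000
gen 1: 000000000
000000000
0000^0000
000010000
000000000
000000000
000000000
gen 2: 000000000
000000000
00001>000
000010000
000000000
000000000
000000000
gen 3: 000000000
000000000
000011000
00001v000
000000000
000000000
000000000
gen 4: 000000000
000000000
000011000
0000<1000
000000000
000000000
000000000
gen 5: 000000000
000000000
000011000
000001000
0000v0000
000000000
000000000
gen 6: 000000000
000000000
000011000
000001000
000<10000
000000000
000000000
gen 7: 000000000
000000000
000011000
000^01000
000110000
000000000
000000000
gen 8: 000000000
000000000
000011000
0001>1000
000110000
000000000
000000000
gen 9: 000000000
000000000
000011000
000111000
0001v0000
000000000
000000000
gen 10: 000000000
000000000
000011000
000111000
00010>000
000000000
000000000
gen 11: 000000000
000000000
000011000
000111000
000101000
00000v000
000000000
gen 12: 000000000
000000000
000011000
000111000
000101000
0000<1000
000000000
gen 13: 000000000
000000000
000011000
000111000
0001^1000
000011000
000000000
gen 14: 000000000
000000000
000011000
000111000
00011>000
000011000
000000000
gen 15: 000000000
000000000
000011000
00011^000
000110000
000011000
000000000
gen 16: 000000000
000000000
000011000
0001<0000
000110000
000011000
000000000
gen 17: 000000000
000000000
000011000
000100000
0001v0000
000011000
000000000
gen 18: 000000000
000000000
000011000
000100000
00010>000
000011000
000000000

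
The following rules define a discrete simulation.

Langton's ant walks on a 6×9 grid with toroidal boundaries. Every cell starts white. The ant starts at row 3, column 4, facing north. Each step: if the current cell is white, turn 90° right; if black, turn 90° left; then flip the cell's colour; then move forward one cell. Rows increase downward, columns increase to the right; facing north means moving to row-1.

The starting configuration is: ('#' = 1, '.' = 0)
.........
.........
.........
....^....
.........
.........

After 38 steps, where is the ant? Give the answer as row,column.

0,3

k=0  .........
.........
.........
....^....
.........
.........
k=1  .........
.........
.........
....#>...
.........
.........
k=2  .........
.........
.........
....##...
.....v...
.........
k=3  .........
.........
.........
....##...
....<#...
.........
k=4  .........
.........
.........
....^#...
....##...
.........
k=5  .........
.........
.........
...<.#...
....##...
.........
k=6  .........
.........
...^.....
...#.#...
....##...
.........
k=7  .........
.........
...#>....
...#.#...
....##...
.........
k=8  .........
.........
...##....
...#v#...
....##...
.........
k=9  .........
.........
...##....
...<##...
....##...
.........
k=10  .........
.........
...##....
....##...
...v##...
.........
k=11  .........
.........
...##....
....##...
..<###...
.........
k=12  .........
.........
...##....
..^.##...
..####...
.........
k=13  .........
.........
...##....
..#>##...
..####...
.........
k=14  .........
.........
...##....
..####...
..#v##...
.........
k=15  .........
.........
...##....
..####...
..#.>#...
.........
k=16  .........
.........
...##....
..##^#...
..#..#...
.........
k=17  .........
.........
...##....
..#<.#...
..#..#...
.........
k=18  .........
.........
...##....
..#..#...
..#v.#...
.........
k=19  .........
.........
...##....
..#..#...
..<#.#...
.........
k=20  .........
.........
...##....
..#..#...
...#.#...
..v......
k=21  .........
.........
...##....
..#..#...
...#.#...
.<#......
k=22  .........
.........
...##....
..#..#...
.^.#.#...
.##......
k=23  .........
.........
...##....
..#..#...
.#>#.#...
.##......
k=24  .........
.........
...##....
..#..#...
.###.#...
.#v......
k=25  .........
.........
...##....
..#..#...
.###.#...
.#.>.....
k=26  ...v.....
.........
...##....
..#..#...
.###.#...
.#.#.....
k=27  ..<#.....
.........
...##....
..#..#...
.###.#...
.#.#.....
k=28  ..##.....
.........
...##....
..#..#...
.###.#...
.#^#.....
k=29  ..##.....
.........
...##....
..#..#...
.###.#...
.##>.....
k=30  ..##.....
.........
...##....
..#..#...
.##^.#...
.##......
k=31  ..##.....
.........
...##....
..#..#...
.#<..#...
.##......
k=32  ..##.....
.........
...##....
..#..#...
.#...#...
.#v......
k=33  ..##.....
.........
...##....
..#..#...
.#...#...
.#.>.....
k=34  ..#v.....
.........
...##....
..#..#...
.#...#...
.#.#.....
k=35  ..#.>....
.........
...##....
..#..#...
.#...#...
.#.#.....
k=36  ..#.#....
....v....
...##....
..#..#...
.#...#...
.#.#.....
k=37  ..#.#....
...<#....
...##....
..#..#...
.#...#...
.#.#.....
k=38  ..#^#....
...##....
...##....
..#..#...
.#...#...
.#.#.....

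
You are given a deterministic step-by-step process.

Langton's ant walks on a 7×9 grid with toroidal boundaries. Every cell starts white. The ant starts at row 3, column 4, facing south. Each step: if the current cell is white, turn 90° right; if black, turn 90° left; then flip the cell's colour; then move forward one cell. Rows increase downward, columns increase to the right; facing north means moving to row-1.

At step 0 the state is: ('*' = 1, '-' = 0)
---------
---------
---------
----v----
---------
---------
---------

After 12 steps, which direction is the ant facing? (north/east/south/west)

south

gen 0: ---------
---------
---------
----v----
---------
---------
---------
gen 1: ---------
---------
---------
---<*----
---------
---------
---------
gen 2: ---------
---------
---^-----
---**----
---------
---------
---------
gen 3: ---------
---------
---*>----
---**----
---------
---------
---------
gen 4: ---------
---------
---**----
---*v----
---------
---------
---------
gen 5: ---------
---------
---**----
---*->---
---------
---------
---------
gen 6: ---------
---------
---**----
---*-*---
-----v---
---------
---------
gen 7: ---------
---------
---**----
---*-*---
----<*---
---------
---------
gen 8: ---------
---------
---**----
---*^*---
----**---
---------
---------
gen 9: ---------
---------
---**----
---**>---
----**---
---------
---------
gen 10: ---------
---------
---**^---
---**----
----**---
---------
---------
gen 11: ---------
---------
---***>--
---**----
----**---
---------
---------
gen 12: ---------
---------
---****--
---**-v--
----**---
---------
---------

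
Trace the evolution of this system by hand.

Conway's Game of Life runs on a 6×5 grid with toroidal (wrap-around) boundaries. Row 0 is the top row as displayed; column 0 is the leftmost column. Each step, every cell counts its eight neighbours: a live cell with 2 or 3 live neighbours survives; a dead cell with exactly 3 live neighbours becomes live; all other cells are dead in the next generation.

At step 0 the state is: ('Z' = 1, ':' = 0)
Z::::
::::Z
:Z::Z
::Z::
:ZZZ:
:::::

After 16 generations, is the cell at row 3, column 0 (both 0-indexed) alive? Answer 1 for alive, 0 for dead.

step 0: Z::::
::::Z
:Z::Z
::Z::
:ZZZ:
:::::
step 1: :::::
::::Z
Z::Z:
Z::::
:ZZZ:
:ZZ::
step 2: :::::
::::Z
Z::::
Z::Z:
Z::Z:
:Z:Z:
step 3: :::::
:::::
Z::::
ZZ:::
ZZ:Z:
::Z:Z
step 4: :::::
:::::
ZZ:::
::Z::
:::Z:
ZZZZZ
step 5: ZZZZZ
:::::
:Z:::
:ZZ::
Z::::
ZZZZZ
step 6: :::::
:::ZZ
:ZZ::
ZZZ::
:::::
:::::
step 7: :::::
::ZZ:
::::Z
Z:Z::
:Z:::
:::::
step 8: :::::
:::Z:
:ZZ:Z
ZZ:::
:Z:::
:::::
step 9: :::::
::ZZ:
:ZZZZ
:::::
ZZ:::
:::::
step 10: :::::
:Z::Z
:Z::Z
:::ZZ
:::::
:::::
step 11: :::::
:::::
::Z:Z
Z::ZZ
:::::
:::::
step 12: :::::
:::::
Z:::Z
Z::ZZ
::::Z
:::::
step 13: :::::
:::::
Z::Z:
:::Z:
Z::ZZ
:::::
step 14: :::::
:::::
::::Z
Z:ZZ:
:::ZZ
::::Z
step 15: :::::
:::::
:::ZZ
Z:Z::
Z:Z::
:::ZZ
step 16: :::::
:::::
:::ZZ
Z:Z::
Z:Z::
:::ZZ

1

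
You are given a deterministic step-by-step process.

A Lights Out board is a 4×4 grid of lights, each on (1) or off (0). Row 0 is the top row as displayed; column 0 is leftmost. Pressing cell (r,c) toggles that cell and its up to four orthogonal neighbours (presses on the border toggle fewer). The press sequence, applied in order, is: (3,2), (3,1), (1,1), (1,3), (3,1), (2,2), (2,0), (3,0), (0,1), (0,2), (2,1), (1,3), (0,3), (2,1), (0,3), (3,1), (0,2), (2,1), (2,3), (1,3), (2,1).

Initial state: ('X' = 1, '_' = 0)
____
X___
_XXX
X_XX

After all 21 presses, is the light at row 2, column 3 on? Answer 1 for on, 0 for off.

0

0) ____
X___
_XXX
X_XX
1) ____
X___
_X_X
XX__
2) ____
X___
___X
__X_
3) _X__
_XX_
_X_X
__X_
4) _X_X
_X_X
_X__
__X_
5) _X_X
_X_X
____
XX__
6) _X_X
_XXX
_XXX
XXX_
7) _X_X
XXXX
X_XX
_XX_
8) _X_X
XXXX
__XX
X_X_
9) X_XX
X_XX
__XX
X_X_
10) XX__
X__X
__XX
X_X_
11) XX__
XX_X
XX_X
XXX_
12) XX_X
XXX_
XX__
XXX_
13) XXX_
XXXX
XX__
XXX_
14) XXX_
X_XX
__X_
X_X_
15) XX_X
X_X_
__X_
X_X_
16) XX_X
X_X_
_XX_
_X__
17) X_X_
X___
_XX_
_X__
18) X_X_
XX__
X___
____
19) X_X_
XX_X
X_XX
___X
20) X_XX
XXX_
X_X_
___X
21) X_XX
X_X_
_X__
_X_X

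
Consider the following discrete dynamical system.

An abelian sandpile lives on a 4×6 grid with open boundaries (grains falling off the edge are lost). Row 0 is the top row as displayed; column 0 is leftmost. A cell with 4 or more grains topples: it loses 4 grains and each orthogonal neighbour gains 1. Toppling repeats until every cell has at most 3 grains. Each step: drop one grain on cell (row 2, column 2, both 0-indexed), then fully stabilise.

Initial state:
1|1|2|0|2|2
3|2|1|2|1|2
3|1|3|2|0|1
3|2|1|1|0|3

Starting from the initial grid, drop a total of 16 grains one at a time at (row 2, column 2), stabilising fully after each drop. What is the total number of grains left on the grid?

46

t=0: 1|1|2|0|2|2
3|2|1|2|1|2
3|1|3|2|0|1
3|2|1|1|0|3
t=1: 1|1|2|0|2|2
3|2|2|2|1|2
3|2|0|3|0|1
3|2|2|1|0|3
t=2: 1|1|2|0|2|2
3|2|2|2|1|2
3|2|1|3|0|1
3|2|2|1|0|3
t=3: 1|1|2|0|2|2
3|2|2|2|1|2
3|2|2|3|0|1
3|2|2|1|0|3
t=4: 1|1|2|0|2|2
3|2|2|2|1|2
3|2|3|3|0|1
3|2|2|1|0|3
t=5: 1|1|2|0|2|2
3|2|3|3|1|2
3|3|1|0|1|1
3|2|3|2|0|3
t=6: 1|1|2|0|2|2
3|2|3|3|1|2
3|3|2|0|1|1
3|2|3|2|0|3
t=7: 1|1|2|0|2|2
3|2|3|3|1|2
3|3|3|0|1|1
3|2|3|2|0|3
t=8: 2|2|3|1|2|2
1|1|2|0|2|2
2|3|3|2|1|1
1|1|1|3|0|3
t=9: 2|2|3|1|2|2
1|2|3|0|2|2
3|0|1|3|1|1
1|2|2|3|0|3
t=10: 2|2|3|1|2|2
1|2|3|0|2|2
3|0|2|3|1|1
1|2|2|3|0|3
t=11: 2|2|3|1|2|2
1|2|3|0|2|2
3|0|3|3|1|1
1|2|2|3|0|3
t=12: 2|3|0|2|2|2
1|3|1|2|2|2
3|1|3|1|2|1
1|3|0|1|1|3
t=13: 2|3|0|2|2|2
1|3|2|2|2|2
3|2|0|2|2|1
1|3|1|1|1|3
t=14: 2|3|0|2|2|2
1|3|2|2|2|2
3|2|1|2|2|1
1|3|1|1|1|3
t=15: 2|3|0|2|2|2
1|3|2|2|2|2
3|2|2|2|2|1
1|3|1|1|1|3
t=16: 2|3|0|2|2|2
1|3|2|2|2|2
3|2|3|2|2|1
1|3|1|1|1|3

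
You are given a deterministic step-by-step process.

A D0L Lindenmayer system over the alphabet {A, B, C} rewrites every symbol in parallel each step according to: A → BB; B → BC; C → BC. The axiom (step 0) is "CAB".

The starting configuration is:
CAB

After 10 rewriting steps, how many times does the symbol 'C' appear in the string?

0) CAB
1) BCBBBC
2) BCBCBCBCBCBC
3) BCBCBCBCBCBCBCBCBCBCBCBC
4) BCBCBCBCBCBCBCBCBCBCBCBCBCBCBCBCBCBCBCBCBCBCBCBC
5) BCBCBCBCBCBCBCBCBCBCBCBCBCBCBCBCBCBCBCBCBCBCBCBCBCBCBCBCBCBCBCBCBCBCBCBCBCBCBCBCBCBCBCBCBCBCBCBC
6) BCBCBCBCBCBCBCBCBCBCBCBCBCBCBCBCBCBCBCBCBCBCBCBCBCBCBCBCBC…BCBCBCBCBCBCBCBCBCBCBCBCBCBCBCBCBCBCBCBCBCBCBCBCBCBCBCBCBC  (len 192)
7) BCBCBCBCBCBCBCBCBCBCBCBCBCBCBCBCBCBCBCBCBCBCBCBCBCBCBCBCBC…BCBCBCBCBCBCBCBCBCBCBCBCBCBCBCBCBCBCBCBCBCBCBCBCBCBCBCBCBC  (len 384)
8) BCBCBCBCBCBCBCBCBCBCBCBCBCBCBCBCBCBCBCBCBCBCBCBCBCBCBCBCBC…BCBCBCBCBCBCBCBCBCBCBCBCBCBCBCBCBCBCBCBCBCBCBCBCBCBCBCBCBC  (len 768)
9) BCBCBCBCBCBCBCBCBCBCBCBCBCBCBCBCBCBCBCBCBCBCBCBCBCBCBCBCBC…BCBCBCBCBCBCBCBCBCBCBCBCBCBCBCBCBCBCBCBCBCBCBCBCBCBCBCBCBC  (len 1536)
10) BCBCBCBCBCBCBCBCBCBCBCBCBCBCBCBCBCBCBCBCBCBCBCBCBCBCBCBCBC…BCBCBCBCBCBCBCBCBCBCBCBCBCBCBCBCBCBCBCBCBCBCBCBCBCBCBCBCBC  (len 3072)

1536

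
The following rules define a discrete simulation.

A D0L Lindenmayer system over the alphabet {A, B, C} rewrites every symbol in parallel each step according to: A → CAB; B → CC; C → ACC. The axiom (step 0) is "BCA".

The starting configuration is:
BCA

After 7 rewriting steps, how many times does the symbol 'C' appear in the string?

k=0  BCA
k=1  CCACCCAB
k=2  ACCACCCABACCACCACCCABCC
k=3  CABACCACCCABACCACCACCCABCCCABACCACCCABACCACCCABACCACCACCCABCCACCACC
k=4  ACCCABCCCABACCACCCABACCACCACCCABCCCABACCACCCABACCACCCABACC…ABACCACCCABACCACCCABACCACCACCCABCCACCACCCABACCACCCABACCACC  (len 194)
k=5  CABACCACCACCCABCCACCACCACCCABCCCABACCACCCABACCACCACCCABCCC…ACCACCACCCABCCCABACCACCCABACCACCACCCABCCCABACCACCCABACCACC  (len 561)
k=6  ACCCABCCCABACCACCCABACCACCCABACCACCACCCABCCACCACCCABACCACC…ACCACCACCCABCCCABACCACCCABACCACCACCCABCCCABACCACCCABACCACC  (len 1623)
k=7  CABACCACCACCCABCCACCACCACCCABCCCABACCACCCABACCACCACCCABCCC…ACCACCACCCABCCCABACCACCCABACCACCACCCABCCCABACCACCCABACCACC  (len 4696)

2745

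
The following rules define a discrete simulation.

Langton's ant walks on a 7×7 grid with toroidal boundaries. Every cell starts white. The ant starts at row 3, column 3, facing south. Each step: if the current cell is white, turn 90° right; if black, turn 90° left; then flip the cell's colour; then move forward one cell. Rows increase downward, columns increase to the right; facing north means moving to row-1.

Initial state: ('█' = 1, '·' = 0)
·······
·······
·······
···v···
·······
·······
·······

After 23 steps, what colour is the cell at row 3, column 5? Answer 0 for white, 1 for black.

1

gen 0: ·······
·······
·······
···v···
·······
·······
·······
gen 1: ·······
·······
·······
··<█···
·······
·······
·······
gen 2: ·······
·······
··^····
··██···
·······
·······
·······
gen 3: ·······
·······
··█>···
··██···
·······
·······
·······
gen 4: ·······
·······
··██···
··█v···
·······
·······
·······
gen 5: ·······
·······
··██···
··█·>··
·······
·······
·······
gen 6: ·······
·······
··██···
··█·█··
····v··
·······
·······
gen 7: ·······
·······
··██···
··█·█··
···<█··
·······
·······
gen 8: ·······
·······
··██···
··█^█··
···██··
·······
·······
gen 9: ·······
·······
··██···
··██>··
···██··
·······
·······
gen 10: ·······
·······
··██^··
··██···
···██··
·······
·······
gen 11: ·······
·······
··███>·
··██···
···██··
·······
·······
gen 12: ·······
·······
··████·
··██·v·
···██··
·······
·······
gen 13: ·······
·······
··████·
··██<█·
···██··
·······
·······
gen 14: ·······
·······
··██^█·
··████·
···██··
·······
·······
gen 15: ·······
·······
··█<·█·
··████·
···██··
·······
·······
gen 16: ·······
·······
··█··█·
··█v██·
···██··
·······
·······
gen 17: ·······
·······
··█··█·
··█·>█·
···██··
·······
·······
gen 18: ·······
·······
··█·^█·
··█··█·
···██··
·······
·······
gen 19: ·······
·······
··█·█>·
··█··█·
···██··
·······
·······
gen 20: ·······
·····^·
··█·█··
··█··█·
···██··
·······
·······
gen 21: ·······
·····█>
··█·█··
··█··█·
···██··
·······
·······
gen 22: ·······
·····██
··█·█·v
··█··█·
···██··
·······
·······
gen 23: ·······
·····██
··█·█<█
··█··█·
···██··
·······
·······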